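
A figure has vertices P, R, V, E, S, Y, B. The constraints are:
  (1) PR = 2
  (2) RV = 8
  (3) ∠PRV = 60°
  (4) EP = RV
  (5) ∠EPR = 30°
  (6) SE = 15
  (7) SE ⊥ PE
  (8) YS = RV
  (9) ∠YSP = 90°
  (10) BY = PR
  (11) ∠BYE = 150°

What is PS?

From the given relations: EP = RV = 8.
Step 1: By the law of cosines on triangle PES: PS² = 8² + 15² − 2·8·15·cos(90°) = 289, so PS = 17.

Therefore, the length of PS = 17.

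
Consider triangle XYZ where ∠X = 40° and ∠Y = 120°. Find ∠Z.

angle Z = 180 - 40 - 120 = 20 degrees.

20 degrees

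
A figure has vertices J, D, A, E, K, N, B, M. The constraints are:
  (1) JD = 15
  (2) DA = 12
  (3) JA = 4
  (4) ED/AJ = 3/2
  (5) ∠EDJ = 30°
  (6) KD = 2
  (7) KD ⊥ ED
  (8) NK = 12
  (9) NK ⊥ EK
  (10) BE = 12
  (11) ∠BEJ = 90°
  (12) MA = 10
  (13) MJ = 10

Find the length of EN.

From the given relations: ED = 3/2·AJ = 3/2·4 = 6.
Step 1: By the law of cosines on triangle EDK: EK² = 6² + 2² − 2·6·2·cos(90°) = 40, so EK = 2·√10.
Step 2: By the law of cosines on triangle EKN: EN² = (2·√10)² + 12² − 2·2·√10·12·cos(90°) = 184, so EN = 2·√46.

Therefore, the length of EN = 2·√46.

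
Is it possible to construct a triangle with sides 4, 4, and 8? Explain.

The longest side is 8. The other two sides sum to 4 + 4 = 8.
Since 8 ≤ 8, the two shorter sides cannot reach around to close the triangle.

No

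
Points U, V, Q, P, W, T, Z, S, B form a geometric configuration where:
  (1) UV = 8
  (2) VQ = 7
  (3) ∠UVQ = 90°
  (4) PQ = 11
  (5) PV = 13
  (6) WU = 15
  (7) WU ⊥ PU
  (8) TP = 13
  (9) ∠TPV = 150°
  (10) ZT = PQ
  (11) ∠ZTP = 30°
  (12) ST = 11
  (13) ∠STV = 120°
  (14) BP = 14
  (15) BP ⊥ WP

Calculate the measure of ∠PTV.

Step 1: By the law of cosines on triangle TPV: TV² = 13² + 13² − 2·13·13·cos(150°) = 630.72, so TV ≈ 25.11.
Step 2: By the inverse law of cosines on triangle PTV: cos(∠PTV) = (13² + 25.11² − 13²) / (2·13·25.11) = 630.72/652.97 = 0.9659, so ∠PTV = 15°.

Therefore, the measure of angle ∠PTV = 15°.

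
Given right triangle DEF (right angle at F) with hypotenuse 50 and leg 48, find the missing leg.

Rearranging the Pythagorean theorem to solve for the unknown leg:
leg^2 = hypotenuse^2 - known_leg^2 = 2500 - 2304 = 196
leg = sqrt(196) = 14.

14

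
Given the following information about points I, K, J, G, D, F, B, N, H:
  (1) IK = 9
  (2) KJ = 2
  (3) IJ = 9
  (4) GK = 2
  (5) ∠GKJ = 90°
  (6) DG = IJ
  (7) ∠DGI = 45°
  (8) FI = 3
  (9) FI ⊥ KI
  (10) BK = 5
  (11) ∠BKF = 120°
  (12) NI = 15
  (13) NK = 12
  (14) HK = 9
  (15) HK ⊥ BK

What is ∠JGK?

Step 1: By the law of cosines on triangle GKJ: GJ² = 2² + 2² − 2·2·2·cos(90°) = 8, so GJ = 2·√2.
Step 2: By the inverse law of cosines on triangle JGK: cos(∠JGK) = ((2·√2)² + 2² − 2²) / (2·2·√2·2) = 8/11.31 = 0.7071, so ∠JGK = 45°.

Therefore, the measure of angle ∠JGK = 45°.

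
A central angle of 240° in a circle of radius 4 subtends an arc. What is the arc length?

The full circumference is 2πr = 2π(4) = 8*pi.
The arc spans 240° out of 360°, which is a fraction of 2/3.
Arc length = 8*pi × 2/3 = 16*pi/3.

16*pi/3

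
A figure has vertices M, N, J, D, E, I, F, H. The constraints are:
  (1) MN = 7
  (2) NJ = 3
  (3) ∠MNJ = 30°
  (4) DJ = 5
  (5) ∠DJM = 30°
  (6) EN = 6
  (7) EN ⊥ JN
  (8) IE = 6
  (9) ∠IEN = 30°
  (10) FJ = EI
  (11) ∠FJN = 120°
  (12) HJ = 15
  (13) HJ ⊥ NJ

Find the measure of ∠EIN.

Step 1: By the law of cosines on triangle IEN: IN² = 6² + 6² − 2·6·6·cos(30°) = 9.65, so IN ≈ 3.11.
Step 2: By the inverse law of cosines on triangle EIN: cos(∠EIN) = (6² + 3.11² − 6²) / (2·6·3.11) = 9.65/37.27 = 0.2588, so ∠EIN = 75°.

Therefore, the measure of angle ∠EIN = 75°.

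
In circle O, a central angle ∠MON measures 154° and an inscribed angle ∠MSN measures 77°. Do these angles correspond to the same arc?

By the inscribed angle theorem, if both angles subtend the same arc, the inscribed angle must be half the central angle.
Half of 154° = 77°, which equals the given inscribed angle of 77°.
Therefore, yes, they correspond to the same arc.

Yes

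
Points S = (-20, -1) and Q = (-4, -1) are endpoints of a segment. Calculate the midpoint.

The midpoint is the average of the coordinates:
x: (-20 + -4)/2 = -12
y: (-1 + -1)/2 = -1
Midpoint = (-12, -1)

(-12, -1)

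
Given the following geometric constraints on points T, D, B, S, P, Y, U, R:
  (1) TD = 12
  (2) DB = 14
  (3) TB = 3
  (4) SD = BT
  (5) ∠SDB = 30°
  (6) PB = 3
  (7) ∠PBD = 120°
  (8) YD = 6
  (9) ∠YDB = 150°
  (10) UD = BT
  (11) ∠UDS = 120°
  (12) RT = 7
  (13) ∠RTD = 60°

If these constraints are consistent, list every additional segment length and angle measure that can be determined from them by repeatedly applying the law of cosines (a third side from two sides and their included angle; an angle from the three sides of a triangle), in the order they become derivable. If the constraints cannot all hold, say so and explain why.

The constraints are consistent. Derivable facts, in order:
After 1 step:
- BS ≈ 11.5
- BY ≈ 19.43
- DP ≈ 15.72
- DR = √109
- SU = 3·√3
- ∠BDT = 9.9°
- ∠BTD = 126.67°
- ∠DBT = 43.43°
After 2 steps:
- ∠BDP = 9.52°
- ∠BPD = 50.48°
- ∠BSD = 142.51°
- ∠BYD = 21.12°
- ∠DBS = 7.49°
- ∠DBY = 8.88°
- ∠DRT = 84.5°
- ∠DSU = 30°
- ∠DUS = 30°
- ∠RDT = 35.5°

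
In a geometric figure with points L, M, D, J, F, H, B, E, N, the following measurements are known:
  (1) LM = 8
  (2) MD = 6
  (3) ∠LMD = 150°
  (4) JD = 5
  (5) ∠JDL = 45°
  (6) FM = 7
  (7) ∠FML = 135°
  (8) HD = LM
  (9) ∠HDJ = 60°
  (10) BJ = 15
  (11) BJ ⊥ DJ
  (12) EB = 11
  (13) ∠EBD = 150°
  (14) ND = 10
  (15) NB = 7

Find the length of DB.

Step 1: By the law of cosines on triangle DJB: DB² = 5² + 15² − 2·5·15·cos(90°) = 250, so DB = 5·√10.

Therefore, the length of DB = 5·√10.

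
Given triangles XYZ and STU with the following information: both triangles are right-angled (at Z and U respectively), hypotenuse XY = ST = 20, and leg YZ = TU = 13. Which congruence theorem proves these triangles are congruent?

The given information provides:
both triangles are right-angled (at Z and U respectively), hypotenuse XY = ST = 20, and leg YZ = TU = 13
This matches the HL congruence theorem.
The hypotenuse and one leg of two right triangles are equal (Hypotenuse-Leg).

HL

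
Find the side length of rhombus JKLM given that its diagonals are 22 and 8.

The diagonals of a rhombus bisect each other at right angles.
Half-diagonals: 22/2 = 11 and 8/2 = 4
side = sqrt(11^2 + 4^2)
side = sqrt(121 + 16)
side = sqrt(137)

sqrt(137)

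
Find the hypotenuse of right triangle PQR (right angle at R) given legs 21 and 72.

By the Pythagorean theorem: PQ^2 = PR^2 + QR^2
PQ^2 = 21^2 + 72^2 = 441 + 5184 = 5625
PQ = sqrt(5625) = 75

75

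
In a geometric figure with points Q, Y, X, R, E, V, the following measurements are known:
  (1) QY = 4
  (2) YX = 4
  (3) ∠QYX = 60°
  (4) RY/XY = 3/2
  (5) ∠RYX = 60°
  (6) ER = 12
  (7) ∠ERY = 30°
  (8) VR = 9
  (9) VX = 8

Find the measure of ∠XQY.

Step 1: By the law of cosines on triangle QYX: QX² = 4² + 4² − 2·4·4·cos(60°) = 16, so QX = 4.
Step 2: By the inverse law of cosines on triangle XQY: cos(∠XQY) = (4² + 4² − 4²) / (2·4·4) = 16/32 = 0.5, so ∠XQY = 60°.

Therefore, the measure of angle ∠XQY = 60°.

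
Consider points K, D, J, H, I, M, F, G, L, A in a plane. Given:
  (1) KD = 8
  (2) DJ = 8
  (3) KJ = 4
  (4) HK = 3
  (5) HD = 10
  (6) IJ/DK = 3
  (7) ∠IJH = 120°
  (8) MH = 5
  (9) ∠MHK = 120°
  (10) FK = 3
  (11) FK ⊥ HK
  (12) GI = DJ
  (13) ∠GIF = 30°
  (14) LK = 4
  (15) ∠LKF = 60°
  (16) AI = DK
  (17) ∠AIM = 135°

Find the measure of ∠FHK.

Step 1: By the law of cosines on triangle HKF: HF² = 3² + 3² − 2·3·3·cos(90°) = 18, so HF = 3·√2.
Step 2: By the inverse law of cosines on triangle FHK: cos(∠FHK) = ((3·√2)² + 3² − 3²) / (2·3·√2·3) = 18/25.46 = 0.7071, so ∠FHK = 45°.

Therefore, the measure of angle ∠FHK = 45°.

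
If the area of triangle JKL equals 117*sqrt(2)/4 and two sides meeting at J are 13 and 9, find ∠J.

sin(C) = 2 * 117*sqrt(2)/4 / (13 * 9) = sqrt(2)/2, so C = arcsin(sqrt(2)/2) = 45°.
Since sin(180° - C) = sin(C), the obtuse angle 135° gives the same area, so C = 45° or C = 135°.

45° or 135°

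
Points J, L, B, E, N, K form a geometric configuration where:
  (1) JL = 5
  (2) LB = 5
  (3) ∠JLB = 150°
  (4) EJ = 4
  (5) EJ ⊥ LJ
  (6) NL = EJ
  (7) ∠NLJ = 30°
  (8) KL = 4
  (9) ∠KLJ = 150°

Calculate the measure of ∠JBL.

Step 1: By the law of cosines on triangle BLJ: BJ² = 5² + 5² − 2·5·5·cos(150°) = 93.3, so BJ ≈ 9.66.
Step 2: By the inverse law of cosines on triangle JBL: cos(∠JBL) = (9.66² + 5² − 5²) / (2·9.66·5) = 93.3/96.59 = 0.9659, so ∠JBL = 15°.

Therefore, the measure of angle ∠JBL = 15°.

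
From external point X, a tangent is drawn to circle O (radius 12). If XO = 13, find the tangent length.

The tangent, radius, and line from the external point to the center form a right triangle.
The right angle is where the tangent meets the radius.
By the Pythagorean theorem: tangent² + 12² = 13²
tangent² = 169 - 144 = 25
tangent = 5

5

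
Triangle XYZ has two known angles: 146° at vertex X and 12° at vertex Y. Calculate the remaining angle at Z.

Let angle Z = x. Then 146 + 12 + x = 180.
x = 180 - 158 = 22 degrees.

22 degrees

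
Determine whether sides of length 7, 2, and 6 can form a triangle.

Yes.
The triangle inequality requires that the sum of any two sides exceeds the third.
Here 2 + 6 = 8 > 7, so the condition is met.

Yes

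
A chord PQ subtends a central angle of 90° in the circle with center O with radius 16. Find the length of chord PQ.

Chord length = 2r sin(θ/2)
= 2 × 16 × sin(90°/2)
= 2 × 16 × sin(45°)
= 16*sqrt(2)

16*sqrt(2)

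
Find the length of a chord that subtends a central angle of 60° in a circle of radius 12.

Chord = 2(12) sin(30°) = 12

12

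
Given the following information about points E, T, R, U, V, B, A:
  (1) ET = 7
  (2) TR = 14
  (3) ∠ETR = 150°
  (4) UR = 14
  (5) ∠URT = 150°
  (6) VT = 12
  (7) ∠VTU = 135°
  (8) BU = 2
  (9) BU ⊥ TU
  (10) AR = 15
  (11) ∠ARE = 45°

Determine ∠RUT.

Step 1: By the law of cosines on triangle URT: UT² = 14² + 14² − 2·14·14·cos(150°) = 731.48, so UT ≈ 27.05.
Step 2: By the inverse law of cosines on triangle RUT: cos(∠RUT) = (14² + 27.05² − 14²) / (2·14·27.05) = 731.48/757.29 = 0.9659, so ∠RUT = 15°.

Therefore, the measure of angle ∠RUT = 15°.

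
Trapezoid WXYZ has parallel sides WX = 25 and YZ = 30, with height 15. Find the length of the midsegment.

The midsegment of a trapezoid = (base1 + base2) / 2
midsegment = (25 + 30) / 2
midsegment = 55 / 2
midsegment = 55/2

55/2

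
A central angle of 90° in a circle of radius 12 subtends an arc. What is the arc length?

Arc length = 2πr × θ/360
= 2π × 12 × 1/4
= 6*pi

6*pi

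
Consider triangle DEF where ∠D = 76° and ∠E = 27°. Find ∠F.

angle F = 180 - 76 - 27 = 77 degrees.

77 degrees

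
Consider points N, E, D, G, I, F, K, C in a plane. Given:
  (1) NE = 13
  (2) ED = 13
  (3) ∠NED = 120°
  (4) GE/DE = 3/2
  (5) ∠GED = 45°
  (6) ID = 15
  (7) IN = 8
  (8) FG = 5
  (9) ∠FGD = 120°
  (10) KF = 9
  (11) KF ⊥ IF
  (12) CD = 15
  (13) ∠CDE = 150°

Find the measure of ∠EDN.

Step 1: By the law of cosines on triangle DEN: DN² = 13² + 13² − 2·13·13·cos(120°) = 507, so DN = 13·√3.
Step 2: By the inverse law of cosines on triangle EDN: cos(∠EDN) = (13² + (13·√3)² − 13²) / (2·13·13·√3) = 507/585.43 = 0.866, so ∠EDN = 30°.

Therefore, the measure of angle ∠EDN = 30°.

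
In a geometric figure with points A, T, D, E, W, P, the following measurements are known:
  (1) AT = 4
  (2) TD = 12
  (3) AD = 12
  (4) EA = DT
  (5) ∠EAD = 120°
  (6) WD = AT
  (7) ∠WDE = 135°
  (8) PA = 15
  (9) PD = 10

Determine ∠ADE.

From the given relations: EA = DT = 12.
Step 1: By the law of cosines on triangle DAE: DE² = 12² + 12² − 2·12·12·cos(120°) = 432, so DE = 12·√3.
Step 2: By the inverse law of cosines on triangle ADE: cos(∠ADE) = (12² + (12·√3)² − 12²) / (2·12·12·√3) = 432/498.83 = 0.866, so ∠ADE = 30°.

Therefore, the measure of angle ∠ADE = 30°.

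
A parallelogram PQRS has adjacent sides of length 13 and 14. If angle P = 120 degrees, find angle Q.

In a parallelogram, consecutive angles are supplementary (sum to 180°).
angle Q = 180 - angle P
angle Q = 180 - 120
angle Q = 60 degrees

60 degrees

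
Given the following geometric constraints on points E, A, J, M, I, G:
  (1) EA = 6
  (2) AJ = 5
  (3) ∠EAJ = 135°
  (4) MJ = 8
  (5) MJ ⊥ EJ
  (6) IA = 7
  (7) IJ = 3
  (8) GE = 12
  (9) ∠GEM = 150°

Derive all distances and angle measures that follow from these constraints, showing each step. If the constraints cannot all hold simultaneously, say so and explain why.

The constraints are consistent.

Step 1: From EA = 6, AJ = 5, and ∠EAJ = 135°, by the law of cosines:
  EJ² = EA² + AJ² - 2·EA·AJ·cos(135°) = 36 + 25 + 42.43 = 103.4
  EJ ≈ 10.17

Step 2: From AI = 7, AJ = 5, IJ = 3, by the inverse law of cosines:
  cos(∠IAJ) = (AI² + AJ² - IJ²) / (2·AI·AJ)
  ∠IAJ = 21.79°

Step 3: From JA = 5, JI = 3, AI = 7, by the inverse law of cosines:
  cos(∠AJI) = (JA² + JI² - AI²) / (2·JA·JI)
  ∠AJI = 120°

Step 4: From IA = 7, IJ = 3, AJ = 5, by the inverse law of cosines:
  cos(∠AIJ) = (IA² + IJ² - AJ²) / (2·IA·IJ)
  ∠AIJ = 38.21°

Step 5: From EJ = 10.17, JM = 8, and ∠EJM = 90°, by the law of cosines:
  EM² = EJ² + JM² - 2·EJ·JM·cos(90°) = 103.4 + 64 - 0 = 167.4
  EM ≈ 12.94

Step 6: From EA = 6, EJ = 10.17, AJ = 5, by the inverse law of cosines:
  cos(∠AEJ) = (EA² + EJ² - AJ²) / (2·EA·EJ)
  ∠AEJ = 20.34°

Step 7: From JA = 5, JE = 10.17, AE = 6, by the inverse law of cosines:
  cos(∠AJE) = (JA² + JE² - AE²) / (2·JA·JE)
  ∠AJE = 24.66°

Step 8: From ME = 12.94, EG = 12, and ∠MEG = 150°, by the law of cosines:
  MG² = ME² + EG² - 2·ME·EG·cos(150°) = 167.4 + 144 + 268.9 = 580.4
  MG ≈ 24.09

Step 9: From EJ = 10.17, EM = 12.94, JM = 8, by the inverse law of cosines:
  cos(∠JEM) = (EJ² + EM² - JM²) / (2·EJ·EM)
  ∠JEM = 38.19°

Step 10: From ME = 12.94, MJ = 8, EJ = 10.17, by the inverse law of cosines:
  cos(∠EMJ) = (ME² + MJ² - EJ²) / (2·ME·MJ)
  ∠EMJ = 51.81°

Step 11: From ME = 12.94, MG = 24.09, EG = 12, by the inverse law of cosines:
  cos(∠EMG) = (ME² + MG² - EG²) / (2·ME·MG)
  ∠EMG = 14.42°

Step 12: From GE = 12, GM = 24.09, EM = 12.94, by the inverse law of cosines:
  cos(∠EGM) = (GE² + GM² - EM²) / (2·GE·GM)
  ∠EGM = 15.58°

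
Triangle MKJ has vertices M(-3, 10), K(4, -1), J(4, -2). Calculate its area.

Using the Shoelace formula for a triangle:
Area = (1/2)|x0(y1 - y2) + x1(y2 - y0) + x2(y0 - y1)|
Area = (1/2)|-3(-1 - -2) + 4(-2 - 10) + 4(10 - -1)|
Area = (1/2)|-3 + -48 + 44|
Area = (1/2)|-7|
Area = (1/2)(7)
Area = 7/2

7/2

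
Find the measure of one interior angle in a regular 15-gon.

Each interior angle of a regular n-gon is (n - 2) * 180 / n.
For n = 15: (15 - 2) * 180 / 15 = 2340/15 = 156 degrees.

156 degrees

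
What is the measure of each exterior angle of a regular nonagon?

Each exterior angle of a regular n-gon is 360 / n.
For n = 9: 360 / 9 = 40 degrees.

40 degrees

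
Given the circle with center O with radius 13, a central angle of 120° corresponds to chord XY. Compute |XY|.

Chord length = 2r sin(θ/2)
= 2 × 13 × sin(120°/2)
= 2 × 13 × sin(60°)
= 13*sqrt(3)

13*sqrt(3)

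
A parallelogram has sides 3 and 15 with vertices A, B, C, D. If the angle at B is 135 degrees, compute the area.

The area of a parallelogram equals the product of two adjacent sides times the sine of the included angle.
This is because the height equals 15 * sin(135°) = 15*sqrt(2)/2.
Area = 3 * 15*sqrt(2)/2 = 45*sqrt(2)/2

45*sqrt(2)/2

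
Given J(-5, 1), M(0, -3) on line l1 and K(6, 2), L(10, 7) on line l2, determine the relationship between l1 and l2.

Slope of line 1: m1 = (-3 - 1)/(0 - -5) = -4/5 = -4/5
Slope of line 2: m2 = (7 - 2)/(10 - 6) = 5/4 = 5/4
m1 * m2 = -1, so perpendicular.

Perpendicular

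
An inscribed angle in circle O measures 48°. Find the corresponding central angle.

By the inscribed angle theorem, the central angle is twice the inscribed angle.
Central angle = 2 × 48° = 96°

96°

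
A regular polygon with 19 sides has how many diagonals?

Total line segments between 19 vertices = C(19,2) = 171.
Subtract the 19 sides: 171 - 19 = 152 diagonals.

152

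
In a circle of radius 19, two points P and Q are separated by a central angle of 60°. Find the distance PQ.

Chord length = 2r sin(θ/2)
= 2 × 19 × sin(60°/2)
= 2 × 19 × sin(30°)
= 19

19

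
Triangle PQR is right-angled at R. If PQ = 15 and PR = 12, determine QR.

Rearranging the Pythagorean theorem to solve for the unknown leg:
leg^2 = hypotenuse^2 - known_leg^2 = 225 - 144 = 81
leg = sqrt(81) = 9.

9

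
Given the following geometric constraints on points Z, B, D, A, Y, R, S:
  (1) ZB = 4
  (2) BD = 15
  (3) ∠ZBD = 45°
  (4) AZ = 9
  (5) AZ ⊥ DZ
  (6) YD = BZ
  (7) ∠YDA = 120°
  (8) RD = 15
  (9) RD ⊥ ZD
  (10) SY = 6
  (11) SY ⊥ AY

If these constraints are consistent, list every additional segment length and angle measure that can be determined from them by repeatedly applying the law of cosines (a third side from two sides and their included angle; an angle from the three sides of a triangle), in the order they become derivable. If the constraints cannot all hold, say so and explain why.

The constraints are consistent. Derivable facts, in order:
After 1 step:
- ZD ≈ 12.5
After 2 steps:
- DA ≈ 15.4
- ZR ≈ 19.52
- ∠BDZ = 13.08°
- ∠BZD = 121.92°
After 3 steps:
- AY ≈ 17.74
- ∠ADZ = 35.76°
- ∠DAZ = 54.24°
- ∠DRZ = 39.8°
- ∠DZR = 50.2°
After 4 steps:
- AS ≈ 18.73
- ∠AYD = 48.74°
- ∠DAY = 11.26°
After 5 steps:
- ∠ASY = 71.31°
- ∠SAY = 18.69°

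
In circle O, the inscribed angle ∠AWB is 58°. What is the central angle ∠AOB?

The inscribed angle theorem states that a central angle is always twice any inscribed angle that subtends the same arc.
Since the inscribed angle is 58°, the central angle = 2 × 58° = 116°.

116°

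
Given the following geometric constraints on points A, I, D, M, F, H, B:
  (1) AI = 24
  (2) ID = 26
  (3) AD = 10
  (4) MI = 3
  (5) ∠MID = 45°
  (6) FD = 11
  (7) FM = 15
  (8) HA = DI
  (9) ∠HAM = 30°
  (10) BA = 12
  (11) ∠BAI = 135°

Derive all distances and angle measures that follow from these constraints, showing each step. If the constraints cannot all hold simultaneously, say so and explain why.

The constraints are consistent.

From the given relations:
  HA = DI = 26

Step 1: From IA = 24, AB = 12, and ∠IAB = 135°, by the law of cosines:
  IB² = IA² + AB² - 2·IA·AB·cos(135°) = 576 + 144 + 407.3 = 1127
  IB ≈ 33.58

Step 2: From DI = 26, IM = 3, and ∠DIM = 45°, by the law of cosines:
  DM² = DI² + IM² - 2·DI·IM·cos(45°) = 676 + 9 - 110.3 = 574.7
  DM ≈ 23.97

Step 3: From AD = 10, AI = 24, DI = 26, by the inverse law of cosines:
  cos(∠DAI) = (AD² + AI² - DI²) / (2·AD·AI)
  ∠DAI = 90°

Step 4: From IA = 24, ID = 26, AD = 10, by the inverse law of cosines:
  cos(∠AID) = (IA² + ID² - AD²) / (2·IA·ID)
  ∠AID = 22.62°

Step 5: From DA = 10, DI = 26, AI = 24, by the inverse law of cosines:
  cos(∠ADI) = (DA² + DI² - AI²) / (2·DA·DI)
  ∠ADI = 67.38°

Step 6: From IA = 24, IB = 33.58, AB = 12, by the inverse law of cosines:
  cos(∠AIB) = (IA² + IB² - AB²) / (2·IA·IB)
  ∠AIB = 14.64°

Step 7: From DF = 11, DM = 23.97, FM = 15, by the inverse law of cosines:
  cos(∠FDM) = (DF² + DM² - FM²) / (2·DF·DM)
  ∠FDM = 26.81°

Step 8: From DI = 26, DM = 23.97, IM = 3, by the inverse law of cosines:
  cos(∠IDM) = (DI² + DM² - IM²) / (2·DI·DM)
  ∠IDM = 5.08°

Step 9: From MD = 23.97, MF = 15, DF = 11, by the inverse law of cosines:
  cos(∠DMF) = (MD² + MF² - DF²) / (2·MD·MF)
  ∠DMF = 19.32°

Step 10: From MD = 23.97, MI = 3, DI = 26, by the inverse law of cosines:
  cos(∠DMI) = (MD² + MI² - DI²) / (2·MD·MI)
  ∠DMI = 129.92°

Step 11: From FD = 11, FM = 15, DM = 23.97, by the inverse law of cosines:
  cos(∠DFM) = (FD² + FM² - DM²) / (2·FD·FM)
  ∠DFM = 133.87°

Step 12: From BA = 12, BI = 33.58, AI = 24, by the inverse law of cosines:
  cos(∠ABI) = (BA² + BI² - AI²) / (2·BA·BI)
  ∠ABI = 30.36°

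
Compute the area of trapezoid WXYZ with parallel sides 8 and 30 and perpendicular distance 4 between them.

Area = (8 + 30) * 4 / 2 = 152 / 2 = 76

76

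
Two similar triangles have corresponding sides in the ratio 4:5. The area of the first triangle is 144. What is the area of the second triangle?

For similar figures, the area ratio equals the square of the side ratio.
Side ratio (the first triangle to the second triangle) = 4:5, so area ratio = 4^2:5^2 = 16:25.
If the area of the first triangle is 144, then the area of the second triangle = 144 * (25/16) = 225.

225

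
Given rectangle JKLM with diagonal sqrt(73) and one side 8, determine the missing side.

Using the Pythagorean theorem: d^2 = a^2 + b^2
b^2 = d^2 - a^2
b^2 = 73 - 64
b^2 = 9
b = sqrt(9) = 3

3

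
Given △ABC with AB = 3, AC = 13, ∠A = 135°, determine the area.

When two sides and the included angle are known, the area formula is (1/2)ab sin(C).
The height from one side to the opposite vertex is 13 sin(135°) = 13*sqrt(2)/2.
Area = (1/2) * 3 * 13*sqrt(2)/2 = 39*sqrt(2)/4.

39*sqrt(2)/4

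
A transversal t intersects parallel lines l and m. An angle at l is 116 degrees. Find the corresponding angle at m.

Corresponding angles formed by parallel lines and a transversal are equal.
The given angle is 116 degrees.
The corresponding angle = 116 degrees.

116 degrees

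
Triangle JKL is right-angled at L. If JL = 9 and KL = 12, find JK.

In a right triangle, the square of the hypotenuse equals the sum of the squares of the two legs.
The legs are 9 and 12, so the hypotenuse = sqrt(81 + 144) = sqrt(225) = 15.

15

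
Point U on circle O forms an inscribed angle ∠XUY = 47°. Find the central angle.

Central angle = 2 × 47° = 94° (inscribed angle theorem).

94°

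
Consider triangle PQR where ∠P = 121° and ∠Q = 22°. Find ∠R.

By the triangle angle sum property, the three interior angles of any triangle add up to 180°.
We know angle P = 121° and angle Q = 22°, so their sum is 143°.
Therefore angle R = 180° - 143° = 37°.

37 degrees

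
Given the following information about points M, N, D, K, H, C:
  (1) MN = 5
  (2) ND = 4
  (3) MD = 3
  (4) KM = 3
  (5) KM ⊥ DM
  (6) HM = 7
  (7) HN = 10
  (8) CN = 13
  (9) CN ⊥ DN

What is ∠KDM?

Step 1: By the law of cosines on triangle DMK: DK² = 3² + 3² − 2·3·3·cos(90°) = 18, so DK = 3·√2.
Step 2: By the inverse law of cosines on triangle KDM: cos(∠KDM) = ((3·√2)² + 3² − 3²) / (2·3·√2·3) = 18/25.46 = 0.7071, so ∠KDM = 45°.

Therefore, the measure of angle ∠KDM = 45°.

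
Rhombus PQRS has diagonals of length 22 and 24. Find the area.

Area of a rhombus = (d1 * d2) / 2
Area = (22 * 24) / 2
Area = 528 / 2
Area = 264

264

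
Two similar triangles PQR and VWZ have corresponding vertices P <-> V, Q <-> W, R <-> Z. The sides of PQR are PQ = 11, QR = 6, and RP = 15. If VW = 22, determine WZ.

Similar triangles have proportional sides. Setting up the proportion:
VW / PQ = WZ / QR
22 / 11 = WZ / 6
WZ = 6 * 22 / 11 = 12.

12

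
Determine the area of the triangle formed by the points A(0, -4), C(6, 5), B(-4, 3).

The Shoelace formula computes the area from vertex coordinates by summing cross products.
For vertices (0,-4), (6,5), (-4,3):
Signed sum = 0*5 - 6*-4 + 6*3 - -4*5 + -4*-4 - 0*3
= 24 + 38 + 16 = 78
Area = (1/2)|78| = 39.

39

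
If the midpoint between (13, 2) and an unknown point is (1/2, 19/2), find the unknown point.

Using the midpoint formula: M = ((x1 + x2)/2, (y1 + y2)/2)
We know M = (1/2, 19/2) and R = (13, 2)
For x: 1/2 = (13 + x2)/2, so x2 = 2*1/2 - 13 = -12
For y: 19/2 = (2 + y2)/2, so y2 = 2*19/2 - 2 = 17
Q = (-12, 17)

(-12, 17)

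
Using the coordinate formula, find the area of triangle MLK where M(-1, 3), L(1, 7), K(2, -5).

Using the Shoelace formula for a triangle:
Area = (1/2)|x0(y1 - y2) + x1(y2 - y0) + x2(y0 - y1)|
Area = (1/2)|-1(7 - -5) + 1(-5 - 3) + 2(3 - 7)|
Area = (1/2)|-12 + -8 + -8|
Area = (1/2)|-28|
Area = (1/2)(28)
Area = 14

14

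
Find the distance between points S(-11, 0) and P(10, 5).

The horizontal distance is |10 - -11| = 21 and the vertical distance is |5 - 0| = 5.
By the Pythagorean theorem, d = sqrt(21^2 + 5^2) = sqrt(466).

sqrt(466)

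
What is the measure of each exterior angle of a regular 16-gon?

Each exterior angle of a regular n-gon is 360 / n.
For n = 16: 360 / 16 = 45/2 degrees.

45/2 degrees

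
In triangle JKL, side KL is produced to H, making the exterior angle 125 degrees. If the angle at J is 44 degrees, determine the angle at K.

By the exterior angle theorem: exterior angle = sum of remote interior angles.
125 = 44 + angle K
angle K = 125 - 44 = 81 degrees

81 degrees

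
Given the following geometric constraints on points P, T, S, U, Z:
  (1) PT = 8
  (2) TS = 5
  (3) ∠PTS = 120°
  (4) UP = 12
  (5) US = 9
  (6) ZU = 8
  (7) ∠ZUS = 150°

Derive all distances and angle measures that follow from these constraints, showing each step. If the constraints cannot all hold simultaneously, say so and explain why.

The constraints are consistent.

Step 1: From PT = 8, TS = 5, and ∠PTS = 120°, by the law of cosines:
  PS² = PT² + TS² - 2·PT·TS·cos(120°) = 64 + 25 + 40 = 129
  PS = √129

Step 2: From SU = 9, UZ = 8, and ∠SUZ = 150°, by the law of cosines:
  SZ² = SU² + UZ² - 2·SU·UZ·cos(150°) = 81 + 64 + 124.7 = 269.7
  SZ ≈ 16.42

Step 3: From PS = √129, PT = 8, ST = 5, by the inverse law of cosines:
  cos(∠SPT) = (PS² + PT² - ST²) / (2·PS·PT)
  ∠SPT = 22.41°

Step 4: From PS = √129, PU = 12, SU = 9, by the inverse law of cosines:
  cos(∠SPU) = (PS² + PU² - SU²) / (2·PS·PU)
  ∠SPU = 45.22°

Step 5: From SP = √129, ST = 5, PT = 8, by the inverse law of cosines:
  cos(∠PST) = (SP² + ST² - PT²) / (2·SP·ST)
  ∠PST = 37.59°

Step 6: From SP = √129, SU = 9, PU = 12, by the inverse law of cosines:
  cos(∠PSU) = (SP² + SU² - PU²) / (2·SP·SU)
  ∠PSU = 71.17°

Step 7: From SU = 9, SZ = 16.42, UZ = 8, by the inverse law of cosines:
  cos(∠USZ) = (SU² + SZ² - UZ²) / (2·SU·SZ)
  ∠USZ = 14.1°

Step 8: From UP = 12, US = 9, PS = √129, by the inverse law of cosines:
  cos(∠PUS) = (UP² + US² - PS²) / (2·UP·US)
  ∠PUS = 63.61°

Step 9: From ZS = 16.42, ZU = 8, SU = 9, by the inverse law of cosines:
  cos(∠SZU) = (ZS² + ZU² - SU²) / (2·ZS·ZU)
  ∠SZU = 15.9°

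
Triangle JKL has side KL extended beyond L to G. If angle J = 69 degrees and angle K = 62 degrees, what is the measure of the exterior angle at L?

Exterior angle = 69 + 62 = 131 degrees (exterior angle theorem).

131 degrees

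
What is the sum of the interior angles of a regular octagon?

The sum of interior angles of an n-sided polygon is (n - 2) * 180.
For n = 8: (8 - 2) * 180 = 6 * 180 = 1080 degrees.

1080 degrees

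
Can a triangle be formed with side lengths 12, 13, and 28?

Check the triangle inequality: 12 + 13 = 25 ≤ 28.
Since the sum of two sides does not exceed the third, no triangle can be formed.

No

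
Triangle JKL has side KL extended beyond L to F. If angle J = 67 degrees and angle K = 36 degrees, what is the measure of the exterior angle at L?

Exterior angle = 67 + 36 = 103 degrees (exterior angle theorem).

103 degrees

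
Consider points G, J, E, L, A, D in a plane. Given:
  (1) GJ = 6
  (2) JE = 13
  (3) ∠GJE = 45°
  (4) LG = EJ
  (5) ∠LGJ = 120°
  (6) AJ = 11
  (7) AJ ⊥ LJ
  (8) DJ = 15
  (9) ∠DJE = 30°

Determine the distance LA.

From the given relations: LG = EJ = 13.
Step 1: By the law of cosines on triangle LGJ: LJ² = 13² + 6² − 2·13·6·cos(120°) = 283, so LJ ≈ 16.82.
Step 2: By the law of cosines on triangle LJA: LA² = 16.82² + 11² − 2·16.82·11·cos(90°) = 404, so LA = 2·√101.

Therefore, the length of LA = 2·√101.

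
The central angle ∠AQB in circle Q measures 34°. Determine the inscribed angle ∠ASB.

Inscribed angle = 34° / 2 = 17° (inscribed angle theorem).

17°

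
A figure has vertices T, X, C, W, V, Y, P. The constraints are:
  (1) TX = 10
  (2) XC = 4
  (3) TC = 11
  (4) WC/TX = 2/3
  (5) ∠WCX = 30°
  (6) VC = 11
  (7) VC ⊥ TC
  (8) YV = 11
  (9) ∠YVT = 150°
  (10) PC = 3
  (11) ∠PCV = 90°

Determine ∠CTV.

Step 1: By the law of cosines on triangle TCV: TV² = 11² + 11² − 2·11·11·cos(90°) = 242, so TV = 11·√2.
Step 2: By the inverse law of cosines on triangle CTV: cos(∠CTV) = (11² + (11·√2)² − 11²) / (2·11·11·√2) = 242/342.24 = 0.7071, so ∠CTV = 45°.

Therefore, the measure of angle ∠CTV = 45°.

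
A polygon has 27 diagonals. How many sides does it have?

Using d = n(n - 3)/2, we solve 27 = n(n - 3)/2.
So n(n - 3) = 54.
Testing n = 9: 9 * 6 = 54 = 54. Correct.
The polygon has 9 sides.

9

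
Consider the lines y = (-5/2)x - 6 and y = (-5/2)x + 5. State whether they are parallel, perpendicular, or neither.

Slope of line 1: m1 = -5/2
Slope of line 2: m2 = -5/2
Two lines are parallel if and only if they have equal slopes (or both are vertical).
Here m1 = m2 = -5/2, confirming the lines are parallel.

Parallel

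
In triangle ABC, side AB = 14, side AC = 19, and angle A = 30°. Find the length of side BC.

Law of cosines: BC^2 = 14^2 + 19^2 - 2(14)(19)cos(30°) = 557 - 266*sqrt(3), so BC = sqrt(557 - 266*sqrt(3)).

sqrt(557 - 266*sqrt(3))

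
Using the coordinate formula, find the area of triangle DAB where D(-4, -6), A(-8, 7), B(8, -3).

The Shoelace formula computes the area from vertex coordinates by summing cross products.
For vertices (-4,-6), (-8,7), (8,-3):
Signed sum = -4*7 - -8*-6 + -8*-3 - 8*7 + 8*-6 - -4*-3
= -76 + -32 + -60 = -168
Area = (1/2)|-168| = 84.

84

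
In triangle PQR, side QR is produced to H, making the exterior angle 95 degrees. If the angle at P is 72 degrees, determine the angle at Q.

angle Q = 95 - 72 = 23 degrees (exterior angle theorem).

23 degrees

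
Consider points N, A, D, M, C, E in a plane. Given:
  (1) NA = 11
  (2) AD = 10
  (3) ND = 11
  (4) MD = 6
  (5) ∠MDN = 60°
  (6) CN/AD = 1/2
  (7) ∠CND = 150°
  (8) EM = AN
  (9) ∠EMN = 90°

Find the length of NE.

From the given relations: EM = AN = 11.
Step 1: By the law of cosines on triangle NDM: NM² = 11² + 6² − 2·11·6·cos(60°) = 91, so NM = √91.
Step 2: By the law of cosines on triangle NME: NE² = √91² + 11² − 2·√91·11·cos(90°) = 212, so NE = 2·√53.

Therefore, the length of NE = 2·√53.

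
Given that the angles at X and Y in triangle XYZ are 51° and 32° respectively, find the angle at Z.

angle Z = 180 - 51 - 32 = 97 degrees.

97 degrees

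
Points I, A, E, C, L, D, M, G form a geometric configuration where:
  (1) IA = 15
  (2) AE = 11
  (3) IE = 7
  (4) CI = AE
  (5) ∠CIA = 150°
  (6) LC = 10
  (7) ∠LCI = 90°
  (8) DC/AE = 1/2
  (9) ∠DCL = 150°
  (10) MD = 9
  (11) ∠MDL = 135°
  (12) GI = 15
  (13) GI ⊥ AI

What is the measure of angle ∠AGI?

Step 1: By the law of cosines on triangle GIA: GA² = 15² + 15² − 2·15·15·cos(90°) = 450, so GA = 15·√2.
Step 2: By the inverse law of cosines on triangle AGI: cos(∠AGI) = ((15·√2)² + 15² − 15²) / (2·15·√2·15) = 450/636.4 = 0.7071, so ∠AGI = 45°.

Therefore, the measure of angle ∠AGI = 45°.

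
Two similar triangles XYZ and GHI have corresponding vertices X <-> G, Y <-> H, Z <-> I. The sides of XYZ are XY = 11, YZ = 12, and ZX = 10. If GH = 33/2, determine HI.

k = 33/2/11 = 3/2. HI = 3/2 * 12 = 18.

18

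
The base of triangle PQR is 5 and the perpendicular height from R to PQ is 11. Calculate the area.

Area = (1/2) * base * height
Area = (1/2) * 5 * 11
Area = 55/2

55/2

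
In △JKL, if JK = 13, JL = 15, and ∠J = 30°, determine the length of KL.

By the law of cosines: KL^2 = JK^2 + JL^2 - 2*JK*JL*cos(J)
KL^2 = 13^2 + 15^2 - 2*13*15*cos(30°)
KL^2 = 169 + 225 - 390*(sqrt(3)/2)
KL^2 = 394 - 195*sqrt(3)
KL = sqrt(394 - 195*sqrt(3))

sqrt(394 - 195*sqrt(3))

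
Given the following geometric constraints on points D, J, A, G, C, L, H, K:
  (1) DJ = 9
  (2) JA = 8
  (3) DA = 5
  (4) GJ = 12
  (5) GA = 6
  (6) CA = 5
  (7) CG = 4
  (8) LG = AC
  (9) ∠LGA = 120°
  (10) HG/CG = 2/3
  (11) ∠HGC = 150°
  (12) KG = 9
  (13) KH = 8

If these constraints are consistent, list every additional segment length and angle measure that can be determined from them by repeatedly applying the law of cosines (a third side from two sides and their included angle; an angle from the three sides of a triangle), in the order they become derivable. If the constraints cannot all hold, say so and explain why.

The constraints are consistent. Derivable facts, in order:
After 1 step:
- AL = √91
- CH ≈ 6.45
- ∠ACG = 82.82°
- ∠ADJ = 62.18°
- ∠AGC = 55.77°
- ∠AGJ = 36.34°
- ∠AJD = 33.56°
- ∠AJG = 26.38°
- ∠CAG = 41.41°
- ∠DAJ = 84.26°
- ∠GAJ = 117.28°
- ∠GHK = 103.4°
- ∠GKH = 16.75°
- ∠HGK = 59.85°
After 2 steps:
- ∠ALG = 33°
- ∠CHG = 18.07°
- ∠GAL = 27°
- ∠GCH = 11.93°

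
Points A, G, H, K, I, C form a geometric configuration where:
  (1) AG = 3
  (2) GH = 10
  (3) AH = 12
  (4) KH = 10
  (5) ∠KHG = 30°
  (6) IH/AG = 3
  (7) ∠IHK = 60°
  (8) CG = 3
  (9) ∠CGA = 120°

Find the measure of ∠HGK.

Step 1: By the law of cosines on triangle GHK: GK² = 10² + 10² − 2·10·10·cos(30°) = 26.79, so GK ≈ 5.18.
Step 2: By the inverse law of cosines on triangle HGK: cos(∠HGK) = (10² + 5.18² − 10²) / (2·10·5.18) = 26.79/103.53 = 0.2588, so ∠HGK = 75°.

Therefore, the measure of angle ∠HGK = 75°.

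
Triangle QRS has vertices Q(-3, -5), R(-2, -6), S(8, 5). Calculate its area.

The Shoelace formula computes the area from vertex coordinates by summing cross products.
For vertices (-3,-5), (-2,-6), (8,5):
Signed sum = -3*-6 - -2*-5 + -2*5 - 8*-6 + 8*-5 - -3*5
= 8 + 38 + -25 = 21
Area = (1/2)|21| = 21/2.

21/2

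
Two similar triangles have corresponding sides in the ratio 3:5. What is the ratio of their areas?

The ratio of areas of similar triangles equals the square of the side ratio.
Side ratio = 3:5
Area ratio = (3/5)^2 = 9/25 = 9:25

9:25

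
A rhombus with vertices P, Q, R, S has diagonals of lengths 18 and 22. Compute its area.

The diagonals of a rhombus divide it into four right triangles.
Each triangle has legs 18/ 2 = 9 and 22/2 = 11, so each has area (1/2)*9*11 = 99/2.
Four such triangles give total area = (d1 * d2) / 2 = 198.

198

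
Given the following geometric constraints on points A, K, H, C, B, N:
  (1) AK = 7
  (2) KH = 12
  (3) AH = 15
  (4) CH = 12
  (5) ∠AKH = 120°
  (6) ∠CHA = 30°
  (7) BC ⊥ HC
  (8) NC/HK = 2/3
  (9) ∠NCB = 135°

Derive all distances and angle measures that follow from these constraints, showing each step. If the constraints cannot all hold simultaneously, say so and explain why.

These constraints are not satisfiable: (1), (2) and (3) fix all three sides of triangle AKH, so by the law of cosines cos(∠AKH) = (7² + 12² − 15²) / (2·7·12) = -0.1905, i.e. ∠AKH ≈ 100.98°, which contradicts (5) ∠AKH = 120°. No planar figure meets all of them, so nothing further can be derived.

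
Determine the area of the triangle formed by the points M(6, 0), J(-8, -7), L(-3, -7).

Shoelace: Area = (1/2)|6(-7--7) + -8(-7-0) + -3(0--7)| = (1/2)(35) = 35/2

35/2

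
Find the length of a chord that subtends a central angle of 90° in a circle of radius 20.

Drop a perpendicular from the center to the chord, bisecting both the chord and the central angle.
Each half-chord = r sin(θ/2) = 20 sin(45°).
The full chord = 2 × 20 × sin(45°) = 20*sqrt(2).

20*sqrt(2)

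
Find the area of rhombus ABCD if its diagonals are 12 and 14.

Area of a rhombus = (d1 * d2) / 2
Area = (12 * 14) / 2
Area = 168 / 2
Area = 84

84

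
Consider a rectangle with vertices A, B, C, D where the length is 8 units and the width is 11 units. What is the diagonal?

d = sqrt(8^2 + 11^2) = sqrt(185)

sqrt(185)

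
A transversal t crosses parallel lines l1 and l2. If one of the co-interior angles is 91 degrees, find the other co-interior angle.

Co-interior angles sum to 180: 180 - 91 = 89 degrees.

89 degrees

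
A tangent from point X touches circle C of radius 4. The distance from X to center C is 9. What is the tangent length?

Let T be the point of tangency. Then CT ⊥ XT (radius ⊥ tangent).
In right triangle CTX: CX² = CT² + XT²
9² = 4² + XT²
XT² = 65, XT = sqrt(65)

sqrt(65)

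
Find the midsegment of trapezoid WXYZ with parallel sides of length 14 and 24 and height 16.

The midsegment of a trapezoid = (base1 + base2) / 2
midsegment = (14 + 24) / 2
midsegment = 38 / 2
midsegment = 19

19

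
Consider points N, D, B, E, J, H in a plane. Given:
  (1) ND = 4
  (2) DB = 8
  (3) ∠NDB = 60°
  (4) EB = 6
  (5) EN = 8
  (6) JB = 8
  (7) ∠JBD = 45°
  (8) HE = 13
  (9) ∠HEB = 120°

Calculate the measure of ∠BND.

Step 1: By the law of cosines on triangle NDB: NB² = 4² + 8² − 2·4·8·cos(60°) = 48, so NB = 4·√3.
Step 2: By the inverse law of cosines on triangle BND: cos(∠BND) = ((4·√3)² + 4² − 8²) / (2·4·√3·4) = 0/55.43 = 0, so ∠BND = 90°.

Therefore, the measure of angle ∠BND = 90°.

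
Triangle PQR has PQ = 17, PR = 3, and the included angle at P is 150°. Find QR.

By the law of cosines: QR^2 = PQ^2 + PR^2 - 2*PQ*PR*cos(P)
QR^2 = 17^2 + 3^2 - 2*17*3*cos(150°)
QR^2 = 289 + 9 - 102*(-sqrt(3)/2)
QR^2 = 51*sqrt(3) + 298
QR = sqrt(51*sqrt(3) + 298)

sqrt(51*sqrt(3) + 298)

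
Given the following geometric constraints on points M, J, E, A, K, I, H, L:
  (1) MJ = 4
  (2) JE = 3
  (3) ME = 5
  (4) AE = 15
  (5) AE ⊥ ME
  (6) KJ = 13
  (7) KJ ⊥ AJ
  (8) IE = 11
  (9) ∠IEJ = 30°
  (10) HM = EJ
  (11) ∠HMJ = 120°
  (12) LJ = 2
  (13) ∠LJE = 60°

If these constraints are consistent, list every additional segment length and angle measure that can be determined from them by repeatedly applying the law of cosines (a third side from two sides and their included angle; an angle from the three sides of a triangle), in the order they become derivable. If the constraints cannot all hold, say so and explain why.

The constraints are consistent. Derivable facts, in order:
After 1 step:
- EL = √7
- JH = √37
- JI ≈ 8.53
- MA = 5·√10
- ∠EJM = 90°
- ∠EMJ = 36.87°
- ∠JEM = 53.13°
After 2 steps:
- ∠AME = 71.57°
- ∠EAM = 18.43°
- ∠EIJ = 10.12°
- ∠EJI = 139.88°
- ∠ELJ = 79.11°
- ∠HJM = 25.28°
- ∠JEL = 40.89°
- ∠JHM = 34.72°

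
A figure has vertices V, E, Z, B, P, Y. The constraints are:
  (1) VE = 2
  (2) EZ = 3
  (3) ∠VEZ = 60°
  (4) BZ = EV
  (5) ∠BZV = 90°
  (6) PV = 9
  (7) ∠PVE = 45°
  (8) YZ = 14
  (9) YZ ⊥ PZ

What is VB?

From the given relations: BZ = EV = 2.
Step 1: By the law of cosines on triangle ZEV: ZV² = 3² + 2² − 2·3·2·cos(60°) = 7, so ZV = √7.
Step 2: By the law of cosines on triangle VZB: VB² = √7² + 2² − 2·√7·2·cos(90°) = 11, so VB = √11.

Therefore, the length of VB = √11.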